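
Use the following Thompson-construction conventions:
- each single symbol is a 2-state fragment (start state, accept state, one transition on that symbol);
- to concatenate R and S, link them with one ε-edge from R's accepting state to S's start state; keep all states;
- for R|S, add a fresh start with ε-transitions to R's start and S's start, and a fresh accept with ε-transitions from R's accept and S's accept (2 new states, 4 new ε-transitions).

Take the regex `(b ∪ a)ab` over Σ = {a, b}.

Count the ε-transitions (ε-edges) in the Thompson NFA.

By structural recursion:
Each of the 4 symbol leaves contributes 0 ε-transitions.
  b ∪ a = 4 ε-transitions
  (b ∪ a)ab = 6 ε-transitions

6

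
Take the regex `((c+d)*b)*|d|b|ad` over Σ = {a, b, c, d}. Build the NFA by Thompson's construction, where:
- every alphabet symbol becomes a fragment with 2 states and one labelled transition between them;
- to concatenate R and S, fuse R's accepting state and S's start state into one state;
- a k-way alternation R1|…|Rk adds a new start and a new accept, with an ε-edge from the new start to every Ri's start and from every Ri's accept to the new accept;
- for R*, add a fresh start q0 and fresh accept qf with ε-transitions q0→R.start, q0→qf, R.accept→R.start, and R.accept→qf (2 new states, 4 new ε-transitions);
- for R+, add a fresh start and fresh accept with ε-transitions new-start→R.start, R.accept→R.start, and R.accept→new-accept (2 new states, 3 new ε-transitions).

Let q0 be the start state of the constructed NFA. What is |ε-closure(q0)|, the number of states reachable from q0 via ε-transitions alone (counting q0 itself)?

Work bottom-up. For each fragment F, track |ε-closure(F.start)| and whether F's accept lies in that closure (i.e. whether F accepts ε). A single-symbol fragment has closure size 1 and does not accept ε.
  c+ → new start ε-reaches only the body's start; the new accept needs a symbol first: |ε-closure| = 1 + 1 = 2
  c+d → same as the first factor's closure: |ε-closure| = 2
  (c+d)* → new start has ε-edges to the inner start and to the new accept, so |ε-closure| = 2 + 2 = 4
  (c+d)*b → the left operand accepts ε, so the closure extends into the next operand (the shared merged state is already counted); |ε-closure| = 4 + (1−1) = 4
  ((c+d)*b)* → |ε-closure| = 1 (new start) + 4 (body) + 1 (new accept) = 6
  ad → |ε-closure| equals the left operand's closure size = 1 (its accept is not ε-reachable, so the closure stops there)
  ((c+d)*b)*|d|b|ad → |ε-closure| = 1 (new start) + (6 + 1 + 1 + 1) + 1 (new accept, since some branch ε-reaches its own accept) = 11

11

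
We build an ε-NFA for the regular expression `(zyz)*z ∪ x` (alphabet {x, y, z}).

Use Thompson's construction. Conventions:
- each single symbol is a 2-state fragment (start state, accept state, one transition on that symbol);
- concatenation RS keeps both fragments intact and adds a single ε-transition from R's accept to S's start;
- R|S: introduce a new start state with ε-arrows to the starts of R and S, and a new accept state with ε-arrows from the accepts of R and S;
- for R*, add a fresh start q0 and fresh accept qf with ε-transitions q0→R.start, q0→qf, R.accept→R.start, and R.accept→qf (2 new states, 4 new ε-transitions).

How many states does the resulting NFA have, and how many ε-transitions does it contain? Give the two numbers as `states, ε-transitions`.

14, 11

By structural recursion:
Each of the 5 symbol leaves contributes 2 states and 0 ε-transitions.
  zyz — 6 states, 2 ε-transitions
  (zyz)* — 8 states, 6 ε-transitions
  (zyz)*z — 10 states, 7 ε-transitions
  (zyz)*z ∪ x — 14 states, 11 ε-transitions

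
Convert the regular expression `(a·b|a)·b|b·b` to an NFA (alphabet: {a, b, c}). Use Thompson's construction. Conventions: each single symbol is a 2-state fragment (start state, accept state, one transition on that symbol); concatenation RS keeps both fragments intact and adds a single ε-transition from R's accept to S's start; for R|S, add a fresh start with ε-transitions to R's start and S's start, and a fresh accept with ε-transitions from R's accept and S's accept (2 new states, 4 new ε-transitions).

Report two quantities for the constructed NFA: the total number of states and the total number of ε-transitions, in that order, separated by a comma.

16, 11

Bottom-up over the parse tree:
Each of the 6 symbol leaves contributes 2 states and 0 ε-transitions.
  a·b — 4 states, 1 ε-transition
  a·b|a — 8 states, 5 ε-transitions
  (a·b|a)·b — 10 states, 6 ε-transitions
  b·b — 4 states, 1 ε-transition
  (a·b|a)·b|b·b — 16 states, 11 ε-transitions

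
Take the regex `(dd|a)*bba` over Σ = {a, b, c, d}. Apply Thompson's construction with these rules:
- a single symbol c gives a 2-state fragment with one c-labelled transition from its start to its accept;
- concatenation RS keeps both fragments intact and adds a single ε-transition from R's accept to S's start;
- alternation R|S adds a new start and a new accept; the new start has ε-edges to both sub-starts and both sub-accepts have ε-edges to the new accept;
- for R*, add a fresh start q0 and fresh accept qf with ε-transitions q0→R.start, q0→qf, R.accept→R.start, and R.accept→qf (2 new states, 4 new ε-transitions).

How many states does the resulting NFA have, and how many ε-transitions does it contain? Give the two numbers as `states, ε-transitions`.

16, 12

Recursing over subexpressions:
Each of the 6 symbol leaves contributes 2 states and 0 ε-transitions.
  dd → 4 states, 1 ε-transition
  dd|a → 8 states, 5 ε-transitions
  (dd|a)* → 10 states, 9 ε-transitions
  (dd|a)*bba → 16 states, 12 ε-transitions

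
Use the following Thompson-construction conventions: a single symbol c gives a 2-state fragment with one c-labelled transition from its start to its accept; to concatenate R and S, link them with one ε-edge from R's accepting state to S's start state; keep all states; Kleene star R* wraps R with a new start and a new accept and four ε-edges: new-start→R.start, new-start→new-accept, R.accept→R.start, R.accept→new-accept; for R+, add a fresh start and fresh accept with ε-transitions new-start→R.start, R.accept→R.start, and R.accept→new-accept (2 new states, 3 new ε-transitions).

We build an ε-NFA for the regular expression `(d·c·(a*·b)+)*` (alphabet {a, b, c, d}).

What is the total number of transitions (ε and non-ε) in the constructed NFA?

18

Per subexpression:
Each of the 4 symbol leaves contributes 1 transition (1 symbol, 0 ε).
  a* → 5 transitions (1 symbol, 4 ε)
  a*·b → 7 transitions (2 symbol, 5 ε)
  (a*·b)+ → 10 transitions (2 symbol, 8 ε)
  d·c·(a*·b)+ → 14 transitions (4 symbol, 10 ε)
  (d·c·(a*·b)+)* → 18 transitions (4 symbol, 14 ε)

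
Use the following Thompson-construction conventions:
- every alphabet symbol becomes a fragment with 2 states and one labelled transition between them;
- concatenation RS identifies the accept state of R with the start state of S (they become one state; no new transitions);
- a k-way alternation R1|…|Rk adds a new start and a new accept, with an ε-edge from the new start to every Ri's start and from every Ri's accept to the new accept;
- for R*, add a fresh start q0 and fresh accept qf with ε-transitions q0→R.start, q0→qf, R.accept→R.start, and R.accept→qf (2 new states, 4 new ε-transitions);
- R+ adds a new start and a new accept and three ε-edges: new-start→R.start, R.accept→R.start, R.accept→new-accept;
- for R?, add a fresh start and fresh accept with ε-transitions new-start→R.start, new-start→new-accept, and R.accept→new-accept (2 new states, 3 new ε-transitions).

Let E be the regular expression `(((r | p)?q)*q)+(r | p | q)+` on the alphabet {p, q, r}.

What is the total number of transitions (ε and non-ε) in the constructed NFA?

Bottom-up over the parse tree:
Each of the 7 symbol leaves contributes 1 transition (1 symbol, 0 ε).
  r | p → 6 transitions (2 symbol, 4 ε)
  (r | p)? → 9 transitions (2 symbol, 7 ε)
  (r | p)?q → 10 transitions (3 symbol, 7 ε)
  ((r | p)?q)* → 14 transitions (3 symbol, 11 ε)
  ((r | p)?q)*q → 15 transitions (4 symbol, 11 ε)
  (((r | p)?q)*q)+ → 18 transitions (4 symbol, 14 ε)
  r | p | q → 9 transitions (3 symbol, 6 ε)
  (r | p | q)+ → 12 transitions (3 symbol, 9 ε)
  (((r | p)?q)*q)+(r | p | q)+ → 30 transitions (7 symbol, 23 ε)

30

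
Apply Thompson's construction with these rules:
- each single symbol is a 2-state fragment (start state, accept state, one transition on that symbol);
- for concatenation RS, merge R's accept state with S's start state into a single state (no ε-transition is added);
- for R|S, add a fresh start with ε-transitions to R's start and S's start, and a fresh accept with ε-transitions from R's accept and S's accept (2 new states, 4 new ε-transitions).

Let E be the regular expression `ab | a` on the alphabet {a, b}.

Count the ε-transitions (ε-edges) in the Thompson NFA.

4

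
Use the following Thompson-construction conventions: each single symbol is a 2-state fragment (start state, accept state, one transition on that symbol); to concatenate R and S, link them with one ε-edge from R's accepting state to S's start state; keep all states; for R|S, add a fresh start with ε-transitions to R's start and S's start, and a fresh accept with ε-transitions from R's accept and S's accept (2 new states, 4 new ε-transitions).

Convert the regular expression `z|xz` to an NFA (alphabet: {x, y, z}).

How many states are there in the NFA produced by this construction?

Bottom-up over the parse tree:
Each of the 3 symbol leaves contributes a 2-state fragment.
  xz = 4 states
  z|xz = 8 states

8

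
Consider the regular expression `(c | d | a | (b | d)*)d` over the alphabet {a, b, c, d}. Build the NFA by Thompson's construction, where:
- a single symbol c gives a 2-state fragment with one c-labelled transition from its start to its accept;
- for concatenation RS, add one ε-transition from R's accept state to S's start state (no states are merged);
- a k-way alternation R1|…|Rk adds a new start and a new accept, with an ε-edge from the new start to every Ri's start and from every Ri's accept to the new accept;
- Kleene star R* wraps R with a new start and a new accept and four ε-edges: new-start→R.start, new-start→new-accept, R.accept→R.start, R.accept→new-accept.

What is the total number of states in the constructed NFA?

18

Per subexpression:
Each of the 6 symbol leaves contributes a 2-state fragment.
  b | d → 6 states
  (b | d)* → 8 states
  c | d | a | (b | d)* → 16 states
  (c | d | a | (b | d)*)d → 18 states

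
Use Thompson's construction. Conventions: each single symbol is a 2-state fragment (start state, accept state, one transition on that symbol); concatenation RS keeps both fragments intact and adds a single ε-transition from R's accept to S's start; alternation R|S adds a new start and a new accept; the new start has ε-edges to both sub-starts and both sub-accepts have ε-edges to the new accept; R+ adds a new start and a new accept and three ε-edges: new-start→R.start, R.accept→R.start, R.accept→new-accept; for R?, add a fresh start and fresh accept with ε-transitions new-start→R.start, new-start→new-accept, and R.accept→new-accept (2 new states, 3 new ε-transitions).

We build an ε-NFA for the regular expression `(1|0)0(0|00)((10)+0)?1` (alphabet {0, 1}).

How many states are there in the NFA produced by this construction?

28

Per subexpression:
Each of the 10 symbol leaves contributes a 2-state fragment.
  1|0 — 6 states
  00 — 4 states
  0|00 — 8 states
  10 — 4 states
  (10)+ — 6 states
  (10)+0 — 8 states
  ((10)+0)? — 10 states
  (1|0)0(0|00)((10)+0)?1 — 28 states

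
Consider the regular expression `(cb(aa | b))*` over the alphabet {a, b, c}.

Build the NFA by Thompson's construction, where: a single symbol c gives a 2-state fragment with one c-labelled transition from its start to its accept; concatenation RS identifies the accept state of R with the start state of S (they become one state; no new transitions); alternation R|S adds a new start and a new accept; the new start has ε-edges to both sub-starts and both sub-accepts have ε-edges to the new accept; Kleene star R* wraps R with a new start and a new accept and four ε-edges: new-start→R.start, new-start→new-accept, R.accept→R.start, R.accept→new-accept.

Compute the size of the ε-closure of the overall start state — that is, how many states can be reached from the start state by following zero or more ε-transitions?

3

Compute the ε-closure size of each fragment's start state recursively; a symbol fragment's start has no outgoing ε-edge, so its closure is just itself (size 1).
  aa : same as the first factor's closure: C = 1
  aa | b : new start ε-reaches every alternative's start; none of them accept ε, so the new accept is not reached: C = 1 + 1 + 1 = 3
  cb(aa | b) : C equals the left operand's closure size = 1 (its accept is not ε-reachable, so the closure stops there)
  (cb(aa | b))* : new start has ε-edges to the inner start and to the new accept, so C = 2 + 1 = 3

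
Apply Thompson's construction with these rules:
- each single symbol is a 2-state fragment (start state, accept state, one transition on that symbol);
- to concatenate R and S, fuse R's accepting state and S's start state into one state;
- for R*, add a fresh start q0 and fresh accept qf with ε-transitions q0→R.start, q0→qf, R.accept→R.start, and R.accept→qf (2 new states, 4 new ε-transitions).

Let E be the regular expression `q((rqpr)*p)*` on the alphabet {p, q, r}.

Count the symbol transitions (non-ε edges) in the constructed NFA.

6

Building bottom-up:
Each of the 6 symbol leaves contributes exactly 1 symbol transition.
  rqpr → 4 symbol transitions
  (rqpr)* → 4 symbol transitions
  (rqpr)*p → 5 symbol transitions
  ((rqpr)*p)* → 5 symbol transitions
  q((rqpr)*p)* → 6 symbol transitions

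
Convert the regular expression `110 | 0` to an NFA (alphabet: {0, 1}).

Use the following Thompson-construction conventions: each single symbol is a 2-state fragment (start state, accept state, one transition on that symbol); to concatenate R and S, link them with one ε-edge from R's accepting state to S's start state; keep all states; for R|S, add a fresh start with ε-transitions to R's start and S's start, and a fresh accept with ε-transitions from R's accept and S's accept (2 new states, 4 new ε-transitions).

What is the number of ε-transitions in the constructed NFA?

6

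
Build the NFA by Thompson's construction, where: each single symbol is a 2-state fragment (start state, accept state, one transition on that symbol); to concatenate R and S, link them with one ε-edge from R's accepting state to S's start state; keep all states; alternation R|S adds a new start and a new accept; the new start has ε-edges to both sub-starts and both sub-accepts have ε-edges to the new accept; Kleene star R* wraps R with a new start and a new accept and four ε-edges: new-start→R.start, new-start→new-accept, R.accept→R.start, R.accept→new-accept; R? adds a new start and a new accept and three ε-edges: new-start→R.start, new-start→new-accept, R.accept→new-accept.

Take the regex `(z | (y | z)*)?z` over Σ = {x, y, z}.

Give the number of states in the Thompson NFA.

By structural recursion:
Each of the 4 symbol leaves contributes a 2-state fragment.
  y | z : 6 states
  (y | z)* : 8 states
  z | (y | z)* : 12 states
  (z | (y | z)*)? : 14 states
  (z | (y | z)*)?z : 16 states

16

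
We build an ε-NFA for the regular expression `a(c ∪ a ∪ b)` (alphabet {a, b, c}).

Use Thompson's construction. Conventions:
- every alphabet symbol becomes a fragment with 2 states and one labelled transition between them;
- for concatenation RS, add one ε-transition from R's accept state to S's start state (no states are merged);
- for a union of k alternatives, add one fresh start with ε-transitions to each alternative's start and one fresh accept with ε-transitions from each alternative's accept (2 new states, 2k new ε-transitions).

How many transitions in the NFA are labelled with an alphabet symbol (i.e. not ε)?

Building bottom-up:
Each of the 4 symbol leaves contributes exactly 1 symbol transition.
  c ∪ a ∪ b — 3 symbol transitions
  a(c ∪ a ∪ b) — 4 symbol transitions

4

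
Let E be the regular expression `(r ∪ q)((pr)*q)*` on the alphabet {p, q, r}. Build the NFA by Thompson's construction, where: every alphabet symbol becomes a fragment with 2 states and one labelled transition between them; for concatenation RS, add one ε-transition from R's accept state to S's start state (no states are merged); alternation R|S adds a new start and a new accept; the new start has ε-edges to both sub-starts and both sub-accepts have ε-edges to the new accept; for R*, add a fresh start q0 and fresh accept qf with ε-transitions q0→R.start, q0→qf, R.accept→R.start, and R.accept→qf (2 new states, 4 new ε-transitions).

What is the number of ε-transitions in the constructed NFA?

15

Bottom-up over the parse tree:
Each of the 5 symbol leaves contributes 0 ε-transitions.
  r ∪ q = 4 ε-transitions
  pr = 1 ε-transition
  (pr)* = 5 ε-transitions
  (pr)*q = 6 ε-transitions
  ((pr)*q)* = 10 ε-transitions
  (r ∪ q)((pr)*q)* = 15 ε-transitions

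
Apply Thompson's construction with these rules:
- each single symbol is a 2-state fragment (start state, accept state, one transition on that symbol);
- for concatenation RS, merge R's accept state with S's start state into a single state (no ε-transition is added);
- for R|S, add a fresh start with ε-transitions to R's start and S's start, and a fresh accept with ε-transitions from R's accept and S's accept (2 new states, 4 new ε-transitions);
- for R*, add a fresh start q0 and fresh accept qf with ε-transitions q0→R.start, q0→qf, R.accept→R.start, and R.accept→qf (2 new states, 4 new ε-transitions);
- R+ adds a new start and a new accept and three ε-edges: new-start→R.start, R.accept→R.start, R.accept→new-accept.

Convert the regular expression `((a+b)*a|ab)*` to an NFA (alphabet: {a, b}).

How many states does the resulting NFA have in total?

Building bottom-up:
Each of the 5 symbol leaves contributes a 2-state fragment.
  a+ → 4 states
  a+b → 5 states
  (a+b)* → 7 states
  (a+b)*a → 8 states
  ab → 3 states
  (a+b)*a|ab → 13 states
  ((a+b)*a|ab)* → 15 states

15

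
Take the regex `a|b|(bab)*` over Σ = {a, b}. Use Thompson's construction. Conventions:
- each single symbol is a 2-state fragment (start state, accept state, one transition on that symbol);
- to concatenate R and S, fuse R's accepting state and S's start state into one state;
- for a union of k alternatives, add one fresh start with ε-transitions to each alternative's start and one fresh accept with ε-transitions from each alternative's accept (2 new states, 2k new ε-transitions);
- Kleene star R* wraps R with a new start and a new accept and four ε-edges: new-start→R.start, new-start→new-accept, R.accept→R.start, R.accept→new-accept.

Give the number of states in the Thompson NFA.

12

By structural recursion:
Each of the 5 symbol leaves contributes a 2-state fragment.
  bab — 4 states
  (bab)* — 6 states
  a|b|(bab)* — 12 states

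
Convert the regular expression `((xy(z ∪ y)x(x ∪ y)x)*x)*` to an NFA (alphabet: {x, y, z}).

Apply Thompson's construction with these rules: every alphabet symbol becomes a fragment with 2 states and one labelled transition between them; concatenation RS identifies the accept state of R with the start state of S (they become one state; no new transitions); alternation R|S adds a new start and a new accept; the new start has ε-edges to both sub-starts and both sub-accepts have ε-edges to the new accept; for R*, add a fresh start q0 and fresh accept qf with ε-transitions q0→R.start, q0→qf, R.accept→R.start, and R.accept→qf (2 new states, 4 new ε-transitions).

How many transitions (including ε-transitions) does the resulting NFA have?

Bottom-up over the parse tree:
Each of the 9 symbol leaves contributes 1 transition (1 symbol, 0 ε).
  z ∪ y = 6 transitions (2 symbol, 4 ε)
  x ∪ y = 6 transitions (2 symbol, 4 ε)
  xy(z ∪ y)x(x ∪ y)x = 16 transitions (8 symbol, 8 ε)
  (xy(z ∪ y)x(x ∪ y)x)* = 20 transitions (8 symbol, 12 ε)
  (xy(z ∪ y)x(x ∪ y)x)*x = 21 transitions (9 symbol, 12 ε)
  ((xy(z ∪ y)x(x ∪ y)x)*x)* = 25 transitions (9 symbol, 16 ε)

25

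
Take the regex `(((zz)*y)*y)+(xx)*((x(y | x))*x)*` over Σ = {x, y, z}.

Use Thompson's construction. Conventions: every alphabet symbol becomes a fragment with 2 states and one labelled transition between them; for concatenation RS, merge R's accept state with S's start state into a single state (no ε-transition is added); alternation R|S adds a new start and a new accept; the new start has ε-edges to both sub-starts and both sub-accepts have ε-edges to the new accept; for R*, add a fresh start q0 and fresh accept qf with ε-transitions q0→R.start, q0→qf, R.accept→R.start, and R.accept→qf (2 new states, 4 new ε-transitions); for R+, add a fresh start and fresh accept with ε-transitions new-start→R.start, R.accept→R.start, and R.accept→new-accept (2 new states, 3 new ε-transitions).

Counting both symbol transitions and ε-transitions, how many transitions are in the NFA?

37

Building bottom-up:
Each of the 10 symbol leaves contributes 1 transition (1 symbol, 0 ε).
  zz → 2 transitions (2 symbol, 0 ε)
  (zz)* → 6 transitions (2 symbol, 4 ε)
  (zz)*y → 7 transitions (3 symbol, 4 ε)
  ((zz)*y)* → 11 transitions (3 symbol, 8 ε)
  ((zz)*y)*y → 12 transitions (4 symbol, 8 ε)
  (((zz)*y)*y)+ → 15 transitions (4 symbol, 11 ε)
  xx → 2 transitions (2 symbol, 0 ε)
  (xx)* → 6 transitions (2 symbol, 4 ε)
  y | x → 6 transitions (2 symbol, 4 ε)
  x(y | x) → 7 transitions (3 symbol, 4 ε)
  (x(y | x))* → 11 transitions (3 symbol, 8 ε)
  (x(y | x))*x → 12 transitions (4 symbol, 8 ε)
  ((x(y | x))*x)* → 16 transitions (4 symbol, 12 ε)
  (((zz)*y)*y)+(xx)*((x(y | x))*x)* → 37 transitions (10 symbol, 27 ε)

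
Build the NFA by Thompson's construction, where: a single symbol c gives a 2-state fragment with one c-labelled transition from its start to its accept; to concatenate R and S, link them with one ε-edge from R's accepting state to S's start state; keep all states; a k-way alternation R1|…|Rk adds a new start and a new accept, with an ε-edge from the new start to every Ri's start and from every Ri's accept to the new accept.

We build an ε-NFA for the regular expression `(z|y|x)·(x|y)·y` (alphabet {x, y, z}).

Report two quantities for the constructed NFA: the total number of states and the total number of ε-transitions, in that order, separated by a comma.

Per subexpression:
Each of the 6 symbol leaves contributes 2 states and 0 ε-transitions.
  z|y|x → 8 states, 6 ε-transitions
  x|y → 6 states, 4 ε-transitions
  (z|y|x)·(x|y)·y → 16 states, 12 ε-transitions

16, 12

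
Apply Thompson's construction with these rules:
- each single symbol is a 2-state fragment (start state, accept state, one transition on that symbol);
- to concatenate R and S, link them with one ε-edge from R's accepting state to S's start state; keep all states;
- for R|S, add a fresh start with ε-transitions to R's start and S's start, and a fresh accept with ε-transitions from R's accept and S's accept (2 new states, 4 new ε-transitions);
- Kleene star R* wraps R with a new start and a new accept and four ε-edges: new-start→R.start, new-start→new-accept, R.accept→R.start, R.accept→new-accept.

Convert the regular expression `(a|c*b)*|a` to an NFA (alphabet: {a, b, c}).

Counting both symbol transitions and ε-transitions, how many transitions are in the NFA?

21

By structural recursion:
Each of the 4 symbol leaves contributes 1 transition (1 symbol, 0 ε).
  c* → 5 transitions (1 symbol, 4 ε)
  c*b → 7 transitions (2 symbol, 5 ε)
  a|c*b → 12 transitions (3 symbol, 9 ε)
  (a|c*b)* → 16 transitions (3 symbol, 13 ε)
  (a|c*b)*|a → 21 transitions (4 symbol, 17 ε)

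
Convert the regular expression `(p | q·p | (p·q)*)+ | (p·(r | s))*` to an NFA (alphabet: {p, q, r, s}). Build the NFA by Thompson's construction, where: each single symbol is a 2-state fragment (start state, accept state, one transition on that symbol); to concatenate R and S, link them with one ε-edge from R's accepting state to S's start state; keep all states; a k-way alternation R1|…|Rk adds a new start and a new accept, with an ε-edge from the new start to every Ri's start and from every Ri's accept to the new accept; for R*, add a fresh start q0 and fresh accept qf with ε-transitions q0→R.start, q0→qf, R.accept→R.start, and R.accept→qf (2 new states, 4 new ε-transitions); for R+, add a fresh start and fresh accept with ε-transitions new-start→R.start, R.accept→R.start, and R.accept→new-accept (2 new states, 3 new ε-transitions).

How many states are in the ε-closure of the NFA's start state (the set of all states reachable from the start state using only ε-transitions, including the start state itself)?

14

Compute the ε-closure size of each fragment's start state recursively; a symbol fragment's start has no outgoing ε-edge, so its closure is just itself (size 1).
  q·p — same as the first factor's closure: |closure| = 1
  p·q — |closure| equals the left operand's closure size = 1 (its accept is not ε-reachable, so the closure stops there)
  (p·q)* — new start has ε-edges to the inner start and to the new accept, so |closure| = 2 + 1 = 3
  p | q·p | (p·q)* — |closure| = 1 (new start) + (1 + 1 + 3) + 1 (new accept, since some branch ε-reaches its own accept) = 7
  (p | q·p | (p·q)*)+ — new start ε-reaches the body's start; the body's accept is ε-reachable, so the new accept is too: |closure| = 1 + 7 + 1 = 9
  r | s — new start ε-reaches every alternative's start; none of them accept ε, so the new accept is not reached: |closure| = 1 + 1 + 1 = 3
  p·(r | s) — same as the first factor's closure: |closure| = 1
  (p·(r | s))* — |closure| = 1 (new start) + 1 (body) + 1 (new accept) = 3
  (p | q·p | (p·q)*)+ | (p·(r | s))* — new start ε-reaches every alternative's start; at least one alternative accepts ε, so the union's new accept is reached too: |closure| = 1 + 9 + 3 + 1 = 14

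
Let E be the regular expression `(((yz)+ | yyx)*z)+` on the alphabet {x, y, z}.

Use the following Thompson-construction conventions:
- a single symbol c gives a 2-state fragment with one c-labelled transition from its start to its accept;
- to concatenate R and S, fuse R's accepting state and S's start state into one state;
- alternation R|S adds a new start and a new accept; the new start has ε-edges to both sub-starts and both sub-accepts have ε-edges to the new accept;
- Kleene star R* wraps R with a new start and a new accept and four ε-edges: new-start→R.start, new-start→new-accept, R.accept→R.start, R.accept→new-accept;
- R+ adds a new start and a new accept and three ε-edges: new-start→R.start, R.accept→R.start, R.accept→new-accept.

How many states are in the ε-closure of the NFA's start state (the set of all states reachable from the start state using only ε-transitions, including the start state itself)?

Compute the ε-closure size of each fragment's start state recursively; a symbol fragment's start has no outgoing ε-edge, so its closure is just itself (size 1).
  yz — same as the first factor's closure: |ε-closure| = 1
  (yz)+ — |ε-closure| = 1 + 1 = 2 (the body doesn't accept ε, so the new accept is not reached)
  yyx — same as the first factor's closure: |ε-closure| = 1
  (yz)+ | yyx — new start ε-reaches every alternative's start; none of them accept ε, so the new accept is not reached: |ε-closure| = 1 + 2 + 1 = 4
  ((yz)+ | yyx)* — the star's fresh start ε-reaches both the body's start and the fresh accept: |ε-closure| = 2 + 4 = 6
  ((yz)+ | yyx)*z — |ε-closure| = 6 + (1−1) = 6 (closure spills across the concat boundary because the left factor accepts ε)
  (((yz)+ | yyx)*z)+ — new start ε-reaches only the body's start; the new accept needs a symbol first: |ε-closure| = 1 + 6 = 7

7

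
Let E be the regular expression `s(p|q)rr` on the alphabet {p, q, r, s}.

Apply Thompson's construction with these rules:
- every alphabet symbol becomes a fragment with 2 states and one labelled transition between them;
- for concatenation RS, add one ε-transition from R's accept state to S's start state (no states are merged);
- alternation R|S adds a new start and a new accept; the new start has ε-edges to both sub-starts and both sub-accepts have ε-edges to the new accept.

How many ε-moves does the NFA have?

7

Recursing over subexpressions:
Each of the 5 symbol leaves contributes 0 ε-transitions.
  p|q — 4 ε-transitions
  s(p|q)rr — 7 ε-transitions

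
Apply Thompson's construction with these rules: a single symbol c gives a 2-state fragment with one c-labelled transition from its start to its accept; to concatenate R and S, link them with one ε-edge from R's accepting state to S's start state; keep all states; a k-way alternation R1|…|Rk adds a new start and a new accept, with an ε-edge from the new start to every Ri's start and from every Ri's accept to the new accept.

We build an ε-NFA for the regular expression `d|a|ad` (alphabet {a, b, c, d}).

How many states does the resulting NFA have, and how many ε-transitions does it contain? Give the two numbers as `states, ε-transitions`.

Bottom-up over the parse tree:
Each of the 4 symbol leaves contributes 2 states and 0 ε-transitions.
  ad : 4 states, 1 ε-transition
  d|a|ad : 10 states, 7 ε-transitions

10, 7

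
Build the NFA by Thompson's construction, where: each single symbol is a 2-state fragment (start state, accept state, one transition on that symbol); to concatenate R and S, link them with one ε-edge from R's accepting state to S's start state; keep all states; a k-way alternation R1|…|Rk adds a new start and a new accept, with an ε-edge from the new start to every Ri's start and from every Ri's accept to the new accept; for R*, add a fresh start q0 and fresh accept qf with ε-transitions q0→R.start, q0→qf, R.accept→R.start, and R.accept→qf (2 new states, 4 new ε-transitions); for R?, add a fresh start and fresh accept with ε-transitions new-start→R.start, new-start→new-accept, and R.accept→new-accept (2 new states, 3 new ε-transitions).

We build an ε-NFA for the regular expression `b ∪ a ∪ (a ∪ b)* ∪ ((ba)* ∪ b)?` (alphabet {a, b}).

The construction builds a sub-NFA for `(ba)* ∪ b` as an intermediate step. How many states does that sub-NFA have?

10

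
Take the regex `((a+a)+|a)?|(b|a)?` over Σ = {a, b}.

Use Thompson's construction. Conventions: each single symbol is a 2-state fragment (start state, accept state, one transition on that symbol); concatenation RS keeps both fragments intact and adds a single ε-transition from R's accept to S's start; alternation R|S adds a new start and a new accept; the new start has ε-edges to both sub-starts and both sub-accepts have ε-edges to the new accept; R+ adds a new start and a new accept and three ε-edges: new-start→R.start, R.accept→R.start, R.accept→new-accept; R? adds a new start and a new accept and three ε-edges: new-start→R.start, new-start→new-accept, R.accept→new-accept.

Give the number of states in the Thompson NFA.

Bottom-up over the parse tree:
Each of the 5 symbol leaves contributes a 2-state fragment.
  a+ — 4 states
  a+a — 6 states
  (a+a)+ — 8 states
  (a+a)+|a — 12 states
  ((a+a)+|a)? — 14 states
  b|a — 6 states
  (b|a)? — 8 states
  ((a+a)+|a)?|(b|a)? — 24 states

24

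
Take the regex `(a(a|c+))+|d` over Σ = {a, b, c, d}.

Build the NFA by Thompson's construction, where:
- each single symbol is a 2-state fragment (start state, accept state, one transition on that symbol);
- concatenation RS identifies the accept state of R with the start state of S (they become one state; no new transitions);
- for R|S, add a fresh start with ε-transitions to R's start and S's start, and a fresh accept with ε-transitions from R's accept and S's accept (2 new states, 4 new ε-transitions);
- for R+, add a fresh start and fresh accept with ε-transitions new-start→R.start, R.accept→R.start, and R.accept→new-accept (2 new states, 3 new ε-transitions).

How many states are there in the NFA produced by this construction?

Recursing over subexpressions:
Each of the 4 symbol leaves contributes a 2-state fragment.
  c+ — 4 states
  a|c+ — 8 states
  a(a|c+) — 9 states
  (a(a|c+))+ — 11 states
  (a(a|c+))+|d — 15 states

15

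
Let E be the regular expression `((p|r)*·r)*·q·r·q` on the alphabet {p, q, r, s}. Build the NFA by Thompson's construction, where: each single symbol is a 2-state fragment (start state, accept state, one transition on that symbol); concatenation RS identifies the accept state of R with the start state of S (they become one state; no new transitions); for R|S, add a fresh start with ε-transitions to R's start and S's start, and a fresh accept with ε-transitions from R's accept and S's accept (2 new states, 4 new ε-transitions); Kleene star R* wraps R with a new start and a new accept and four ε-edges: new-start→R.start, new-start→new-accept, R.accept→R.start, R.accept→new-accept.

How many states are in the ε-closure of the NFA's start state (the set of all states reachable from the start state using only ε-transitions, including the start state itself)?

7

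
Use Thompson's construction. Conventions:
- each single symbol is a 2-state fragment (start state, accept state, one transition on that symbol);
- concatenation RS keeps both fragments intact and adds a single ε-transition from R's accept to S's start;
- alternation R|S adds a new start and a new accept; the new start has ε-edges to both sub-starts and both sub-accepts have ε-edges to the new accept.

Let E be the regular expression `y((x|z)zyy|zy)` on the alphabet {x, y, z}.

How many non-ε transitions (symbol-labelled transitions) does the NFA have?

8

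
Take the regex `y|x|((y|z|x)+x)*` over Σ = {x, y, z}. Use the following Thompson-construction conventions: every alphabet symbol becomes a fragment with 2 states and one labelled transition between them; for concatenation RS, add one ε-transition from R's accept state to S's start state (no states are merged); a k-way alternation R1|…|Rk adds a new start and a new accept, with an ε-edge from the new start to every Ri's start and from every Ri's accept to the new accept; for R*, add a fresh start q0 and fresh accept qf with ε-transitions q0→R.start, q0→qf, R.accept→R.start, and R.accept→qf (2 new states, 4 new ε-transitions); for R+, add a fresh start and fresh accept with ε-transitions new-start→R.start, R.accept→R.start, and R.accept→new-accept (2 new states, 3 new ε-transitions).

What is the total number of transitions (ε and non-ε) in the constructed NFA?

26

Recursing over subexpressions:
Each of the 6 symbol leaves contributes 1 transition (1 symbol, 0 ε).
  y|z|x = 9 transitions (3 symbol, 6 ε)
  (y|z|x)+ = 12 transitions (3 symbol, 9 ε)
  (y|z|x)+x = 14 transitions (4 symbol, 10 ε)
  ((y|z|x)+x)* = 18 transitions (4 symbol, 14 ε)
  y|x|((y|z|x)+x)* = 26 transitions (6 symbol, 20 ε)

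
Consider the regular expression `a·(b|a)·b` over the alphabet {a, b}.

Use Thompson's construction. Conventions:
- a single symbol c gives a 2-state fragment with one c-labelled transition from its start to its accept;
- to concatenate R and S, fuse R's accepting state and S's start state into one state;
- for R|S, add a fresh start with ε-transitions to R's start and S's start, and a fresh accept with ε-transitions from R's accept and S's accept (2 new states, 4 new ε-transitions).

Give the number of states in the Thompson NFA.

8

By structural recursion:
Each of the 4 symbol leaves contributes a 2-state fragment.
  b|a → 6 states
  a·(b|a)·b → 8 states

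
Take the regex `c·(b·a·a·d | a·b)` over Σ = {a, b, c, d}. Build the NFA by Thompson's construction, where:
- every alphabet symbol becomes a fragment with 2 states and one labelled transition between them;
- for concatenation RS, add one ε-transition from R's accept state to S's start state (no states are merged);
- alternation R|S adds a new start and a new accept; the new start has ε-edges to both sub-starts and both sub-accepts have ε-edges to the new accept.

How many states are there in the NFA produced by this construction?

By structural recursion:
Each of the 7 symbol leaves contributes a 2-state fragment.
  b·a·a·d : 8 states
  a·b : 4 states
  b·a·a·d | a·b : 14 states
  c·(b·a·a·d | a·b) : 16 states

16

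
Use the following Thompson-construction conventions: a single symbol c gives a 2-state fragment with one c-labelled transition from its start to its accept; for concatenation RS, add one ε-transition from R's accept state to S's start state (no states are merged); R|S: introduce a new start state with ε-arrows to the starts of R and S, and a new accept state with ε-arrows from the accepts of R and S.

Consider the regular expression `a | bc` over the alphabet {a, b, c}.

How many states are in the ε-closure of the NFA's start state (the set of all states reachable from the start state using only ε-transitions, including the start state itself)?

Let C(F) = |ε-closure(F.start)| within fragment F, and note whether F accepts ε. Symbol fragments have C = 1 and do not accept ε. Then:
  bc : same as the first factor's closure: |closure| = 1
  a | bc : new start ε-reaches every alternative's start; none of them accept ε, so the new accept is not reached: |closure| = 1 + 1 + 1 = 3

3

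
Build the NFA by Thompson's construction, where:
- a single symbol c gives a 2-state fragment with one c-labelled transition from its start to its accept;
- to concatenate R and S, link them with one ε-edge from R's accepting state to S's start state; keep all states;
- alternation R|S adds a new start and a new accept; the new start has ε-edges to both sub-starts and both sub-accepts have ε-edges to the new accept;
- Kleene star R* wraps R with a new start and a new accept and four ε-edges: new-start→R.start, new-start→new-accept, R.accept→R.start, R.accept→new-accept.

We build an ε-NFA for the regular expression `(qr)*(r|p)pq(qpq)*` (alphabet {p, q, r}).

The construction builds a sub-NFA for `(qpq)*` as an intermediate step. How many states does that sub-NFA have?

8

Fragment for `(qpq)*`:
Each of the 3 symbol leaves contributes a 2-state fragment.
  qpq = 6 states
  (qpq)* = 8 states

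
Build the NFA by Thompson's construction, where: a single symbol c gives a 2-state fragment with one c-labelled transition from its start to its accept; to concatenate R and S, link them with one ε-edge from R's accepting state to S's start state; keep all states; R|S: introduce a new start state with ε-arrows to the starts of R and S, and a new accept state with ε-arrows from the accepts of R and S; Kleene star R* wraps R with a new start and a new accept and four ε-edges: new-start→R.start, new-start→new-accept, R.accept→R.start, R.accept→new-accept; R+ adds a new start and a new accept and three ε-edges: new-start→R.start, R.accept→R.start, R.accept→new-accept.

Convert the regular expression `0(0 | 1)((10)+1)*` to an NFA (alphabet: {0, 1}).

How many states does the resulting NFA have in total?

18

Building bottom-up:
Each of the 6 symbol leaves contributes a 2-state fragment.
  0 | 1 : 6 states
  10 : 4 states
  (10)+ : 6 states
  (10)+1 : 8 states
  ((10)+1)* : 10 states
  0(0 | 1)((10)+1)* : 18 states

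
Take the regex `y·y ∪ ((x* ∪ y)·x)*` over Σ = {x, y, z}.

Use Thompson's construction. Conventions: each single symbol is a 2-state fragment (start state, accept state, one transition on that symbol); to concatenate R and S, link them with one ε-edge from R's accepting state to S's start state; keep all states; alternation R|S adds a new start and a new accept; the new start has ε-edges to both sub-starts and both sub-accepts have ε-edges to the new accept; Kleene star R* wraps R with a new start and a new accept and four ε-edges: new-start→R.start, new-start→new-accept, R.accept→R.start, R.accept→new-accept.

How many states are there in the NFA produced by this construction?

Recursing over subexpressions:
Each of the 5 symbol leaves contributes a 2-state fragment.
  y·y = 4 states
  x* = 4 states
  x* ∪ y = 8 states
  (x* ∪ y)·x = 10 states
  ((x* ∪ y)·x)* = 12 states
  y·y ∪ ((x* ∪ y)·x)* = 18 states

18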